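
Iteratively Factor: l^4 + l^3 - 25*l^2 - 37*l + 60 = (l + 3)*(l^3 - 2*l^2 - 19*l + 20) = (l - 1)*(l + 3)*(l^2 - l - 20) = (l - 1)*(l + 3)*(l + 4)*(l - 5)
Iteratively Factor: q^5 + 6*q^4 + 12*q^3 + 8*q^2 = (q)*(q^4 + 6*q^3 + 12*q^2 + 8*q) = q*(q + 2)*(q^3 + 4*q^2 + 4*q) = q^2*(q + 2)*(q^2 + 4*q + 4) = q^2*(q + 2)^2*(q + 2)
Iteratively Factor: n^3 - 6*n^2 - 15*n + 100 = (n - 5)*(n^2 - n - 20) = (n - 5)^2*(n + 4)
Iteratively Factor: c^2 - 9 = (c - 3)*(c + 3)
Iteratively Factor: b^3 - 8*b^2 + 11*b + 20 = (b + 1)*(b^2 - 9*b + 20) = (b - 5)*(b + 1)*(b - 4)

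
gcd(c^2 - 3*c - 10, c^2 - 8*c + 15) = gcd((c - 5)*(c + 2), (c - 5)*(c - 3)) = c - 5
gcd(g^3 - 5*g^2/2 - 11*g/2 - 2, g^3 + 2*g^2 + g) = g + 1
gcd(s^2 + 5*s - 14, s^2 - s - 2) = s - 2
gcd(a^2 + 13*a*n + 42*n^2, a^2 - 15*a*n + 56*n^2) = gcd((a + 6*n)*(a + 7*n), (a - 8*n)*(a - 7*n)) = 1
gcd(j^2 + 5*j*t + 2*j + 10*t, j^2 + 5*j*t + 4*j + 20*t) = j + 5*t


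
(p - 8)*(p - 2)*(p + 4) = p^3 - 6*p^2 - 24*p + 64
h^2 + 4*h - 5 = (h - 1)*(h + 5)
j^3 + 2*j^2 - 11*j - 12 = (j - 3)*(j + 1)*(j + 4)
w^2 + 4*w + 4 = (w + 2)^2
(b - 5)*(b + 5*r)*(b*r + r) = b^3*r + 5*b^2*r^2 - 4*b^2*r - 20*b*r^2 - 5*b*r - 25*r^2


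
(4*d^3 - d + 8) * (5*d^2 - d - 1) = 20*d^5 - 4*d^4 - 9*d^3 + 41*d^2 - 7*d - 8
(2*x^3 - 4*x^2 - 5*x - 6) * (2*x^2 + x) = 4*x^5 - 6*x^4 - 14*x^3 - 17*x^2 - 6*x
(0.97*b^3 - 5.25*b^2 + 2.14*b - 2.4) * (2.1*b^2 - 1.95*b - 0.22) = 2.037*b^5 - 12.9165*b^4 + 14.5181*b^3 - 8.058*b^2 + 4.2092*b + 0.528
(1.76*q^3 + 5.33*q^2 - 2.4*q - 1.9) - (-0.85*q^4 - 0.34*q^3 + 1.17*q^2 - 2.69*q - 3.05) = 0.85*q^4 + 2.1*q^3 + 4.16*q^2 + 0.29*q + 1.15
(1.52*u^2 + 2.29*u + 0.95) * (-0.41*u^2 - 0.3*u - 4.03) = -0.6232*u^4 - 1.3949*u^3 - 7.2021*u^2 - 9.5137*u - 3.8285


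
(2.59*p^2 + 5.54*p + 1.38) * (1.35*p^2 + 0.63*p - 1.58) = 3.4965*p^4 + 9.1107*p^3 + 1.261*p^2 - 7.8838*p - 2.1804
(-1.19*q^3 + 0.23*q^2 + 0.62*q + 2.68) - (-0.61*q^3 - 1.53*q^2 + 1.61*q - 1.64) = -0.58*q^3 + 1.76*q^2 - 0.99*q + 4.32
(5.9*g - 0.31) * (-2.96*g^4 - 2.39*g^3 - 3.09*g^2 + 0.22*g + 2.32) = -17.464*g^5 - 13.1834*g^4 - 17.4901*g^3 + 2.2559*g^2 + 13.6198*g - 0.7192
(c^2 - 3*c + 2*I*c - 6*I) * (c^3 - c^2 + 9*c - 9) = c^5 - 4*c^4 + 2*I*c^4 + 12*c^3 - 8*I*c^3 - 36*c^2 + 24*I*c^2 + 27*c - 72*I*c + 54*I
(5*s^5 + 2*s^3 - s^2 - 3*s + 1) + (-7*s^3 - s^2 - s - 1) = 5*s^5 - 5*s^3 - 2*s^2 - 4*s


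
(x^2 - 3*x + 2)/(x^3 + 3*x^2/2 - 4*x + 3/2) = 2*(x - 2)/(2*x^2 + 5*x - 3)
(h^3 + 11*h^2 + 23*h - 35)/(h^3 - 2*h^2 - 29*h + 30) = (h + 7)/(h - 6)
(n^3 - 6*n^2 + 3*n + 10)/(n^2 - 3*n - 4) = (n^2 - 7*n + 10)/(n - 4)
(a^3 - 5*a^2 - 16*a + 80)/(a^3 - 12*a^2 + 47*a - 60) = (a + 4)/(a - 3)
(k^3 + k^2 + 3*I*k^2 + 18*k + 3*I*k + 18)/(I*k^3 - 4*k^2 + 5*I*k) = (-I*k^3 + k^2*(3 - I) + 3*k*(1 - 6*I) - 18*I)/(k*(k^2 + 4*I*k + 5))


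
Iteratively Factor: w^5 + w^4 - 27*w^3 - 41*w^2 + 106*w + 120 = (w + 3)*(w^4 - 2*w^3 - 21*w^2 + 22*w + 40) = (w - 5)*(w + 3)*(w^3 + 3*w^2 - 6*w - 8) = (w - 5)*(w + 3)*(w + 4)*(w^2 - w - 2) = (w - 5)*(w + 1)*(w + 3)*(w + 4)*(w - 2)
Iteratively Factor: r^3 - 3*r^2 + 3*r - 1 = (r - 1)*(r^2 - 2*r + 1) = (r - 1)^2*(r - 1)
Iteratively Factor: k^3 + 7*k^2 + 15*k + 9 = (k + 3)*(k^2 + 4*k + 3) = (k + 3)^2*(k + 1)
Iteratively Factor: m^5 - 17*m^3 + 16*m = (m - 4)*(m^4 + 4*m^3 - m^2 - 4*m) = m*(m - 4)*(m^3 + 4*m^2 - m - 4) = m*(m - 4)*(m + 4)*(m^2 - 1) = m*(m - 4)*(m - 1)*(m + 4)*(m + 1)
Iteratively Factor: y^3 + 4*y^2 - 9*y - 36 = (y + 4)*(y^2 - 9) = (y + 3)*(y + 4)*(y - 3)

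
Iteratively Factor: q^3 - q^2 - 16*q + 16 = (q + 4)*(q^2 - 5*q + 4) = (q - 1)*(q + 4)*(q - 4)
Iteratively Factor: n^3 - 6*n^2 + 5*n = (n - 1)*(n^2 - 5*n) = n*(n - 1)*(n - 5)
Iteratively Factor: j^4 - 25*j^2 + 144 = (j - 4)*(j^3 + 4*j^2 - 9*j - 36) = (j - 4)*(j + 4)*(j^2 - 9) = (j - 4)*(j - 3)*(j + 4)*(j + 3)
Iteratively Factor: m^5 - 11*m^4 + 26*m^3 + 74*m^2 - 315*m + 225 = (m - 1)*(m^4 - 10*m^3 + 16*m^2 + 90*m - 225) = (m - 5)*(m - 1)*(m^3 - 5*m^2 - 9*m + 45) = (m - 5)*(m - 1)*(m + 3)*(m^2 - 8*m + 15) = (m - 5)*(m - 3)*(m - 1)*(m + 3)*(m - 5)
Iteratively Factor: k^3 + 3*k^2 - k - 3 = (k + 1)*(k^2 + 2*k - 3) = (k - 1)*(k + 1)*(k + 3)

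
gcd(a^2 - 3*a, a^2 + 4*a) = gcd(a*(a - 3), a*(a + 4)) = a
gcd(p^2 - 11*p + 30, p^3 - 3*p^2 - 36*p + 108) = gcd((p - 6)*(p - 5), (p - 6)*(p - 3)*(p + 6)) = p - 6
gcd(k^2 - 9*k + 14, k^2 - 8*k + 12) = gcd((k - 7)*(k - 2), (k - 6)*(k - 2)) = k - 2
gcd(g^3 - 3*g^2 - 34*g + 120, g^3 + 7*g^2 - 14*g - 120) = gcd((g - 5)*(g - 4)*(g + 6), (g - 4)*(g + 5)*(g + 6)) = g^2 + 2*g - 24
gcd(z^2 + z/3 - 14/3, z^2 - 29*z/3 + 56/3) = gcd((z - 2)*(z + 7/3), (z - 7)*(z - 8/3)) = 1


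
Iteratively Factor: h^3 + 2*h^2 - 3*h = (h - 1)*(h^2 + 3*h) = (h - 1)*(h + 3)*(h)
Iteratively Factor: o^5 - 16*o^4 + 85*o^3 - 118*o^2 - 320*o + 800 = (o - 4)*(o^4 - 12*o^3 + 37*o^2 + 30*o - 200) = (o - 5)*(o - 4)*(o^3 - 7*o^2 + 2*o + 40) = (o - 5)^2*(o - 4)*(o^2 - 2*o - 8) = (o - 5)^2*(o - 4)^2*(o + 2)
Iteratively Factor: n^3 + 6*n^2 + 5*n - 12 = (n + 3)*(n^2 + 3*n - 4) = (n + 3)*(n + 4)*(n - 1)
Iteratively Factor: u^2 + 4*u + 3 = (u + 3)*(u + 1)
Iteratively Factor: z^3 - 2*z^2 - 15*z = (z + 3)*(z^2 - 5*z) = z*(z + 3)*(z - 5)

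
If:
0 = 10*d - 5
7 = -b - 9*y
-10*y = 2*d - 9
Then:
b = -71/5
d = 1/2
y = 4/5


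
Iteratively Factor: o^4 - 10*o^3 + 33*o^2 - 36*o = (o)*(o^3 - 10*o^2 + 33*o - 36) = o*(o - 3)*(o^2 - 7*o + 12) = o*(o - 3)^2*(o - 4)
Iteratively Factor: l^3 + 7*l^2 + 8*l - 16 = (l + 4)*(l^2 + 3*l - 4) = (l - 1)*(l + 4)*(l + 4)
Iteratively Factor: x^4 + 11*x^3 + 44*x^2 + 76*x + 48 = (x + 3)*(x^3 + 8*x^2 + 20*x + 16) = (x + 3)*(x + 4)*(x^2 + 4*x + 4) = (x + 2)*(x + 3)*(x + 4)*(x + 2)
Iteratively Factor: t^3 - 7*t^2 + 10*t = (t)*(t^2 - 7*t + 10) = t*(t - 2)*(t - 5)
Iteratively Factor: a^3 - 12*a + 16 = (a - 2)*(a^2 + 2*a - 8) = (a - 2)^2*(a + 4)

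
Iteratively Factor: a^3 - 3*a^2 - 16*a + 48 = (a + 4)*(a^2 - 7*a + 12) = (a - 4)*(a + 4)*(a - 3)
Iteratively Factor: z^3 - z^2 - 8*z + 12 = (z - 2)*(z^2 + z - 6) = (z - 2)*(z + 3)*(z - 2)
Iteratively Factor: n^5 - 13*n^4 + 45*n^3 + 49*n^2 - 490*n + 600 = (n - 5)*(n^4 - 8*n^3 + 5*n^2 + 74*n - 120) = (n - 5)*(n + 3)*(n^3 - 11*n^2 + 38*n - 40) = (n - 5)^2*(n + 3)*(n^2 - 6*n + 8) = (n - 5)^2*(n - 4)*(n + 3)*(n - 2)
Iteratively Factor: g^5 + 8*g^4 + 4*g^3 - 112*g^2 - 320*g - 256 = (g + 4)*(g^4 + 4*g^3 - 12*g^2 - 64*g - 64) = (g - 4)*(g + 4)*(g^3 + 8*g^2 + 20*g + 16) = (g - 4)*(g + 4)^2*(g^2 + 4*g + 4) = (g - 4)*(g + 2)*(g + 4)^2*(g + 2)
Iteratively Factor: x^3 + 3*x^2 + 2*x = (x)*(x^2 + 3*x + 2) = x*(x + 2)*(x + 1)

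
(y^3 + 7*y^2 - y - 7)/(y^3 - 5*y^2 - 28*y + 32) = (y^2 + 8*y + 7)/(y^2 - 4*y - 32)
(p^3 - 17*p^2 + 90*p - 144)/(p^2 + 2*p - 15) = (p^2 - 14*p + 48)/(p + 5)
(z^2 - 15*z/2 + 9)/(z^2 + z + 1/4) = 2*(2*z^2 - 15*z + 18)/(4*z^2 + 4*z + 1)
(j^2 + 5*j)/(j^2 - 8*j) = (j + 5)/(j - 8)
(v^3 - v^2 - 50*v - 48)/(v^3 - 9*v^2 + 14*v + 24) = (v^2 - 2*v - 48)/(v^2 - 10*v + 24)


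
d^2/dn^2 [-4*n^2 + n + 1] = -8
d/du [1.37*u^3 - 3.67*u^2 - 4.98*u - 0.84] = 4.11*u^2 - 7.34*u - 4.98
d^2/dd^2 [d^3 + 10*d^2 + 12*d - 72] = 6*d + 20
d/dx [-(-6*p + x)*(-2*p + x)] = 8*p - 2*x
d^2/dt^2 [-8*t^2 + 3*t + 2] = -16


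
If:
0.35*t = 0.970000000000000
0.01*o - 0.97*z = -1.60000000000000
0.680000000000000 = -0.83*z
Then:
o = -239.47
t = 2.77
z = -0.82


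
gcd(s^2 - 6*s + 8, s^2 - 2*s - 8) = s - 4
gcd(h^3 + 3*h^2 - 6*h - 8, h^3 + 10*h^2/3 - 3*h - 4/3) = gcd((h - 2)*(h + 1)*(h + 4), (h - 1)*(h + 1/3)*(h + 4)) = h + 4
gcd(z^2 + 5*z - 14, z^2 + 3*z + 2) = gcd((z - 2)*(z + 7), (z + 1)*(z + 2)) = 1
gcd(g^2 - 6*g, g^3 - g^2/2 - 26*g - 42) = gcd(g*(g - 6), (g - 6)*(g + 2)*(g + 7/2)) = g - 6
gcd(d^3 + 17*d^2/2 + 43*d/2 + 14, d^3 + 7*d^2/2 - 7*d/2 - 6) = d^2 + 5*d + 4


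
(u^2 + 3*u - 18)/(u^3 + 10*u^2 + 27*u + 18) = (u - 3)/(u^2 + 4*u + 3)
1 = 1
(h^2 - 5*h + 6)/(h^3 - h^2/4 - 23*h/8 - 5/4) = 8*(h - 3)/(8*h^2 + 14*h + 5)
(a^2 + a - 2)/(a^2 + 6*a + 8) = (a - 1)/(a + 4)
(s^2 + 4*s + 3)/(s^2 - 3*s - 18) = (s + 1)/(s - 6)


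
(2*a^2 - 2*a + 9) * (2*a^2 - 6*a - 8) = 4*a^4 - 16*a^3 + 14*a^2 - 38*a - 72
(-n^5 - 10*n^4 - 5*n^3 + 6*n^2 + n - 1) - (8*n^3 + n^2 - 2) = -n^5 - 10*n^4 - 13*n^3 + 5*n^2 + n + 1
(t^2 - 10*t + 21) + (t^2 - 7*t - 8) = 2*t^2 - 17*t + 13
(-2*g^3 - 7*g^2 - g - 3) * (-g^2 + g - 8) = 2*g^5 + 5*g^4 + 10*g^3 + 58*g^2 + 5*g + 24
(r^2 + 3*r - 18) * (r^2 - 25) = r^4 + 3*r^3 - 43*r^2 - 75*r + 450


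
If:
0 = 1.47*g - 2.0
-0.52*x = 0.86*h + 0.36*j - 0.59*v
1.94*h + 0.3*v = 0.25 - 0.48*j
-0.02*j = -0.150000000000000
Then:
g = 1.36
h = -0.111222016255525*x - 1.98666761728219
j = 7.50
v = 0.719235705119065*x + 1.68045059175816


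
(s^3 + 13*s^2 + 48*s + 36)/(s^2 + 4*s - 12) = (s^2 + 7*s + 6)/(s - 2)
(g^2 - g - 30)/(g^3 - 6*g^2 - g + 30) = (g^2 - g - 30)/(g^3 - 6*g^2 - g + 30)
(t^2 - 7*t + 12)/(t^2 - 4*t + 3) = (t - 4)/(t - 1)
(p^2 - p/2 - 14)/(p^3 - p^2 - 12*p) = (p + 7/2)/(p*(p + 3))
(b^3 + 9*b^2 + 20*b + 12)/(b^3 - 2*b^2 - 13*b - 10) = (b + 6)/(b - 5)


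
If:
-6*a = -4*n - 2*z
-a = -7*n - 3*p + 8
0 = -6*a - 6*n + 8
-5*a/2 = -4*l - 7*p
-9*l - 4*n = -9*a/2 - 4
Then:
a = 200/1077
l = 88/3231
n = 412/359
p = 164/3231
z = -624/359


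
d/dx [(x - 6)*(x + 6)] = 2*x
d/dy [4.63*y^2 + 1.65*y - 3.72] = 9.26*y + 1.65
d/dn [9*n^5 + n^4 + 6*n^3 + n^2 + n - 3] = 45*n^4 + 4*n^3 + 18*n^2 + 2*n + 1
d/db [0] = 0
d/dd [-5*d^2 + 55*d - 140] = 55 - 10*d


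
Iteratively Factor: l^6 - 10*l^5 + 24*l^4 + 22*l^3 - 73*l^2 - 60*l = (l + 1)*(l^5 - 11*l^4 + 35*l^3 - 13*l^2 - 60*l) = (l - 4)*(l + 1)*(l^4 - 7*l^3 + 7*l^2 + 15*l) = l*(l - 4)*(l + 1)*(l^3 - 7*l^2 + 7*l + 15) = l*(l - 4)*(l + 1)^2*(l^2 - 8*l + 15) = l*(l - 5)*(l - 4)*(l + 1)^2*(l - 3)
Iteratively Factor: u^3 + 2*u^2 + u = (u)*(u^2 + 2*u + 1) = u*(u + 1)*(u + 1)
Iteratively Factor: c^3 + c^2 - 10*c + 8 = (c - 1)*(c^2 + 2*c - 8) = (c - 2)*(c - 1)*(c + 4)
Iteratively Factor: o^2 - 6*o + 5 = (o - 5)*(o - 1)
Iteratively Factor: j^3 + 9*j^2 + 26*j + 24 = (j + 3)*(j^2 + 6*j + 8) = (j + 2)*(j + 3)*(j + 4)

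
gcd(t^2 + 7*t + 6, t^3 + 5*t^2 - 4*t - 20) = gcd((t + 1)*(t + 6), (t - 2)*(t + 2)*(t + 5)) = 1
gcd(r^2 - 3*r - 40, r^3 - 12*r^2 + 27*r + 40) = r - 8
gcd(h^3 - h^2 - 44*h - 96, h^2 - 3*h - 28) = h + 4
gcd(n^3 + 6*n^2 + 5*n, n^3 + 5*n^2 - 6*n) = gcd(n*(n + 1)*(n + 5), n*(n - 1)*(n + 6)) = n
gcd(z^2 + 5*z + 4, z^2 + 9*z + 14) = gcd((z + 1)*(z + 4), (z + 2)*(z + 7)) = 1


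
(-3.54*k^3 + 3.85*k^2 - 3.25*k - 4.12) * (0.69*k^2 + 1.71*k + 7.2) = -2.4426*k^5 - 3.3969*k^4 - 21.147*k^3 + 19.3197*k^2 - 30.4452*k - 29.664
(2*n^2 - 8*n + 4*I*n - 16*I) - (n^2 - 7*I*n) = n^2 - 8*n + 11*I*n - 16*I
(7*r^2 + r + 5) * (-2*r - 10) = -14*r^3 - 72*r^2 - 20*r - 50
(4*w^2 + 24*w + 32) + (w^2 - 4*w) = 5*w^2 + 20*w + 32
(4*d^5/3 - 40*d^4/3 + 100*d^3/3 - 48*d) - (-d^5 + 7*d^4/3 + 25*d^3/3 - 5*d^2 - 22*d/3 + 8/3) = 7*d^5/3 - 47*d^4/3 + 25*d^3 + 5*d^2 - 122*d/3 - 8/3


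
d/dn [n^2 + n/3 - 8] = 2*n + 1/3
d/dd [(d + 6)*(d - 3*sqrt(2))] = 2*d - 3*sqrt(2) + 6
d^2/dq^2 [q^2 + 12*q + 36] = 2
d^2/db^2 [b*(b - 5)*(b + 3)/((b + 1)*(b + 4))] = 8*(4*b^3 + 21*b^2 + 57*b + 67)/(b^6 + 15*b^5 + 87*b^4 + 245*b^3 + 348*b^2 + 240*b + 64)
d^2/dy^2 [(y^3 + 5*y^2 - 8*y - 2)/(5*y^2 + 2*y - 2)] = 8*(-59*y^3 - 3*y^2 - 72*y - 10)/(125*y^6 + 150*y^5 - 90*y^4 - 112*y^3 + 36*y^2 + 24*y - 8)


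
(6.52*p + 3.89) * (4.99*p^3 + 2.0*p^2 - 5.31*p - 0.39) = 32.5348*p^4 + 32.4511*p^3 - 26.8412*p^2 - 23.1987*p - 1.5171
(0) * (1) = 0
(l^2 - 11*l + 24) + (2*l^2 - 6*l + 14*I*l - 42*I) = 3*l^2 - 17*l + 14*I*l + 24 - 42*I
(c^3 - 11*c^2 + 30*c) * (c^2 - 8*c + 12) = c^5 - 19*c^4 + 130*c^3 - 372*c^2 + 360*c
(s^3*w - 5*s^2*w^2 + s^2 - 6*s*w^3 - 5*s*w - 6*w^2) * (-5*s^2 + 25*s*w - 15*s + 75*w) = -5*s^5*w + 50*s^4*w^2 - 15*s^4*w - 5*s^4 - 95*s^3*w^3 + 150*s^3*w^2 + 50*s^3*w - 15*s^3 - 150*s^2*w^4 - 285*s^2*w^3 - 95*s^2*w^2 + 150*s^2*w - 450*s*w^4 - 150*s*w^3 - 285*s*w^2 - 450*w^3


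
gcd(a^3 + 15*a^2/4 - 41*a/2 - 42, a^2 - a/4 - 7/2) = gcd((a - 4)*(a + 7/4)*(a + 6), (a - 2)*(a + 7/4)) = a + 7/4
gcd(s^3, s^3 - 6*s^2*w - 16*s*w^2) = s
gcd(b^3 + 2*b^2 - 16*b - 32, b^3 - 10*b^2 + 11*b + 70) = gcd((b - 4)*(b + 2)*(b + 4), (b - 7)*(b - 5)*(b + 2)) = b + 2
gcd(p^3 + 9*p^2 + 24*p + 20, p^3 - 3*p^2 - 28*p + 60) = p + 5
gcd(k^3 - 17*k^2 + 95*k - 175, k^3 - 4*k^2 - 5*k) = k - 5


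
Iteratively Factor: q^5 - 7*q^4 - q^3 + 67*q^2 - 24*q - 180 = (q - 3)*(q^4 - 4*q^3 - 13*q^2 + 28*q + 60) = (q - 3)*(q + 2)*(q^3 - 6*q^2 - q + 30) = (q - 5)*(q - 3)*(q + 2)*(q^2 - q - 6) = (q - 5)*(q - 3)^2*(q + 2)*(q + 2)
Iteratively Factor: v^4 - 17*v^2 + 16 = (v - 1)*(v^3 + v^2 - 16*v - 16) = (v - 1)*(v + 4)*(v^2 - 3*v - 4) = (v - 1)*(v + 1)*(v + 4)*(v - 4)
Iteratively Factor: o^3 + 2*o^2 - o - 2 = (o - 1)*(o^2 + 3*o + 2) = (o - 1)*(o + 1)*(o + 2)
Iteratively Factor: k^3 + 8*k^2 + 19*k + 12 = (k + 4)*(k^2 + 4*k + 3) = (k + 1)*(k + 4)*(k + 3)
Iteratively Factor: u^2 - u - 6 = (u - 3)*(u + 2)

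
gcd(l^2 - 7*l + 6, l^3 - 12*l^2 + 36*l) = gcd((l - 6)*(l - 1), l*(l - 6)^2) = l - 6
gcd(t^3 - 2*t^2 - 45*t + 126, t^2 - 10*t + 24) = t - 6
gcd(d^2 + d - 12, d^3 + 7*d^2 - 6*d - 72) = d^2 + d - 12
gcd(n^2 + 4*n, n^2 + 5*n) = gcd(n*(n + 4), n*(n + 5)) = n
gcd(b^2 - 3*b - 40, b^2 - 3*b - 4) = 1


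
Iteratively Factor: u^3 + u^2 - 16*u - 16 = (u + 1)*(u^2 - 16) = (u + 1)*(u + 4)*(u - 4)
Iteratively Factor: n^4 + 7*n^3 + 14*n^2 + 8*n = (n + 2)*(n^3 + 5*n^2 + 4*n) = (n + 1)*(n + 2)*(n^2 + 4*n) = (n + 1)*(n + 2)*(n + 4)*(n)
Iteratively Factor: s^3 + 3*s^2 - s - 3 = (s + 1)*(s^2 + 2*s - 3) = (s + 1)*(s + 3)*(s - 1)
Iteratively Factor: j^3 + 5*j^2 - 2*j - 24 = (j - 2)*(j^2 + 7*j + 12) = (j - 2)*(j + 4)*(j + 3)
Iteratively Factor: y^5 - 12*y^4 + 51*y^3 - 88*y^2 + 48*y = (y - 4)*(y^4 - 8*y^3 + 19*y^2 - 12*y) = (y - 4)^2*(y^3 - 4*y^2 + 3*y) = y*(y - 4)^2*(y^2 - 4*y + 3) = y*(y - 4)^2*(y - 1)*(y - 3)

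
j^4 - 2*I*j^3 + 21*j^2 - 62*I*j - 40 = (j - 4*I)*(j - 2*I)*(j - I)*(j + 5*I)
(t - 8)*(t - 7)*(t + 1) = t^3 - 14*t^2 + 41*t + 56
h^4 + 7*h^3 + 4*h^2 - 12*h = h*(h - 1)*(h + 2)*(h + 6)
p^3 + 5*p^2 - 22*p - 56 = (p - 4)*(p + 2)*(p + 7)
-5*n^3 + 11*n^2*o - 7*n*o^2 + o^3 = (-5*n + o)*(-n + o)^2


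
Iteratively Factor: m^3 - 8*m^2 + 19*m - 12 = (m - 4)*(m^2 - 4*m + 3) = (m - 4)*(m - 1)*(m - 3)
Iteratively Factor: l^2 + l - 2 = (l + 2)*(l - 1)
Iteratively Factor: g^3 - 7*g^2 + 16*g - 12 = (g - 2)*(g^2 - 5*g + 6) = (g - 3)*(g - 2)*(g - 2)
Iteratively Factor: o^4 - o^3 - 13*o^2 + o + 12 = (o + 1)*(o^3 - 2*o^2 - 11*o + 12) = (o - 4)*(o + 1)*(o^2 + 2*o - 3) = (o - 4)*(o + 1)*(o + 3)*(o - 1)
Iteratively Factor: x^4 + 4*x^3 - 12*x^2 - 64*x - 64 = (x + 2)*(x^3 + 2*x^2 - 16*x - 32) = (x - 4)*(x + 2)*(x^2 + 6*x + 8) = (x - 4)*(x + 2)*(x + 4)*(x + 2)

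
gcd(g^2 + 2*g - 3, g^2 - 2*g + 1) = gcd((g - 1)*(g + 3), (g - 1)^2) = g - 1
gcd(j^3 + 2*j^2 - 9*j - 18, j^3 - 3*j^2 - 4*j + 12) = j^2 - j - 6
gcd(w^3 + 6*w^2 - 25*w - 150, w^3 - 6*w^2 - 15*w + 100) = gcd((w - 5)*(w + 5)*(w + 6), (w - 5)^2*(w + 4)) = w - 5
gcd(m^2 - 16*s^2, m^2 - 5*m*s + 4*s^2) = -m + 4*s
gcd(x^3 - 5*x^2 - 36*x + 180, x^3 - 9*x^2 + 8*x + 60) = x^2 - 11*x + 30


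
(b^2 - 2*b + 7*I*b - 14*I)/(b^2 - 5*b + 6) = (b + 7*I)/(b - 3)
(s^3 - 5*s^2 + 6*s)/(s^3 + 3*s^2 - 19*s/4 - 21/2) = 4*s*(s - 3)/(4*s^2 + 20*s + 21)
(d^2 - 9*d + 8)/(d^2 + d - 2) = (d - 8)/(d + 2)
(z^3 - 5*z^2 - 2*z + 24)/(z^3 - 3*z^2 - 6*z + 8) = (z - 3)/(z - 1)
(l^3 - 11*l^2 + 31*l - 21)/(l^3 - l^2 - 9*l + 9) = (l - 7)/(l + 3)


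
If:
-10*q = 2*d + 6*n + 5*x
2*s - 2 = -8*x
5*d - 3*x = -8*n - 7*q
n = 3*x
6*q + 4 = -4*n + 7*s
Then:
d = -49/334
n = 54/167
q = -73/334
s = 95/167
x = 18/167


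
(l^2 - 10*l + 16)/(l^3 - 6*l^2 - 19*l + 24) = (l - 2)/(l^2 + 2*l - 3)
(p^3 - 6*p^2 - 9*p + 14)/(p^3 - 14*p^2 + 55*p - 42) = (p + 2)/(p - 6)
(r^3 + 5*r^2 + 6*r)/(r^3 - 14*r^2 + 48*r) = (r^2 + 5*r + 6)/(r^2 - 14*r + 48)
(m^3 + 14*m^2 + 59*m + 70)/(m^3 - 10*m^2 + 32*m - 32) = (m^3 + 14*m^2 + 59*m + 70)/(m^3 - 10*m^2 + 32*m - 32)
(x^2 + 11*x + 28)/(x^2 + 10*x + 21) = (x + 4)/(x + 3)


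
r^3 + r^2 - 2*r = r*(r - 1)*(r + 2)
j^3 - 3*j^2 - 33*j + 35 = (j - 7)*(j - 1)*(j + 5)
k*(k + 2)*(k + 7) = k^3 + 9*k^2 + 14*k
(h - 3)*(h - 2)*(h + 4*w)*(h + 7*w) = h^4 + 11*h^3*w - 5*h^3 + 28*h^2*w^2 - 55*h^2*w + 6*h^2 - 140*h*w^2 + 66*h*w + 168*w^2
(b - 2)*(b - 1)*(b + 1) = b^3 - 2*b^2 - b + 2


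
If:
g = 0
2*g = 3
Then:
No Solution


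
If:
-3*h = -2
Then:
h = 2/3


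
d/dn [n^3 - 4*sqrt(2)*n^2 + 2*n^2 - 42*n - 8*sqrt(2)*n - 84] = 3*n^2 - 8*sqrt(2)*n + 4*n - 42 - 8*sqrt(2)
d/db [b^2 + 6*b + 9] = 2*b + 6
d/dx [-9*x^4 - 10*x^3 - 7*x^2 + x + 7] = -36*x^3 - 30*x^2 - 14*x + 1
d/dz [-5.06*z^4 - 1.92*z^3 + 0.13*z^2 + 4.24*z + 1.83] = -20.24*z^3 - 5.76*z^2 + 0.26*z + 4.24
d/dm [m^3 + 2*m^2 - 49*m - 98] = 3*m^2 + 4*m - 49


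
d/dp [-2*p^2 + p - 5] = 1 - 4*p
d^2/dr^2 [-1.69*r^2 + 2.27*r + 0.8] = -3.38000000000000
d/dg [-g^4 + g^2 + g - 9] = -4*g^3 + 2*g + 1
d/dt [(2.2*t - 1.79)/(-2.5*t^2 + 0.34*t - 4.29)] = (5.5*t^2 - 8.95*t - 8.8294)/(6.25*t^4 - 1.7*t^3 + 21.5656*t^2 - 2.9172*t + 18.4041)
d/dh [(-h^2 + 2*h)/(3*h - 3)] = (-h^2 + 2*h - 2)/(3*(h^2 - 2*h + 1))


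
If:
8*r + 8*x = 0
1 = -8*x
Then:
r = 1/8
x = -1/8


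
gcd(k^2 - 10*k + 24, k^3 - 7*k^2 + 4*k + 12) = k - 6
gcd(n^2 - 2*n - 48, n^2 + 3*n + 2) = 1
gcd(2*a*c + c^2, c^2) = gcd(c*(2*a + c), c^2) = c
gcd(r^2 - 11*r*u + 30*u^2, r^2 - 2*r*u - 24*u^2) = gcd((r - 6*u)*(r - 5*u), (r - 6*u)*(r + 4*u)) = r - 6*u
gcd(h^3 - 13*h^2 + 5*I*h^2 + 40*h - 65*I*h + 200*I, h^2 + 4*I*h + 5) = h + 5*I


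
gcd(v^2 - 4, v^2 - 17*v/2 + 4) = 1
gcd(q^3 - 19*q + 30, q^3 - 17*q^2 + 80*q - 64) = 1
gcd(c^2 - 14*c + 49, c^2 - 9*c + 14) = c - 7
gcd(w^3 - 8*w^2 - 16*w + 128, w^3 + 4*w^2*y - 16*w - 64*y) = w^2 - 16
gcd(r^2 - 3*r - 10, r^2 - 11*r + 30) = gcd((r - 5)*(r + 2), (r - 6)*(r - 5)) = r - 5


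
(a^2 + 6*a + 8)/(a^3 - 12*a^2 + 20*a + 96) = (a + 4)/(a^2 - 14*a + 48)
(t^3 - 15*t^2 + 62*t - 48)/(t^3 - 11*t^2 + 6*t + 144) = (t - 1)/(t + 3)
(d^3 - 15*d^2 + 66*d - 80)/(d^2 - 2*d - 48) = (d^2 - 7*d + 10)/(d + 6)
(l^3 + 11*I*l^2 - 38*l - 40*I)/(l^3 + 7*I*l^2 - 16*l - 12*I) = (l^2 + 9*I*l - 20)/(l^2 + 5*I*l - 6)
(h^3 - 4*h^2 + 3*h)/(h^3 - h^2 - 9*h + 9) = h/(h + 3)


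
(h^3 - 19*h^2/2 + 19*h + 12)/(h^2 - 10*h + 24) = h + 1/2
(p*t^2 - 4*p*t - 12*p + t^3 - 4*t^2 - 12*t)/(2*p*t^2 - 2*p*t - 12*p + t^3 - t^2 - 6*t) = (p*t - 6*p + t^2 - 6*t)/(2*p*t - 6*p + t^2 - 3*t)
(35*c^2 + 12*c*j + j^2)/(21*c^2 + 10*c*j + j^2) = (5*c + j)/(3*c + j)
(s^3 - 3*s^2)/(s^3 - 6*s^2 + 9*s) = s/(s - 3)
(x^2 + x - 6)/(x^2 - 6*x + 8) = (x + 3)/(x - 4)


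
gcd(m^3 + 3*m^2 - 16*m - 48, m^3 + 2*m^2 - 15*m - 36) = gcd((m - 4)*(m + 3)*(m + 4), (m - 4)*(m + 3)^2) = m^2 - m - 12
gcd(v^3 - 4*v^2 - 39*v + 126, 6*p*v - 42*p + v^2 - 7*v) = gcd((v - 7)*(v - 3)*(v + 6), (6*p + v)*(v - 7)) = v - 7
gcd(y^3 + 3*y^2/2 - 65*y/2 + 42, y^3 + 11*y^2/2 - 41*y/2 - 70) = y^2 + 3*y - 28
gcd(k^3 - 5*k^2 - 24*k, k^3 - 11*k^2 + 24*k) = k^2 - 8*k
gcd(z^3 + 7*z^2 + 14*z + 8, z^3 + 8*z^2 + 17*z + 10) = z^2 + 3*z + 2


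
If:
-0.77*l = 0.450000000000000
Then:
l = -0.58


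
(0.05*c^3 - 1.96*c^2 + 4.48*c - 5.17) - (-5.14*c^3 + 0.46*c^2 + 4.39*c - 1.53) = 5.19*c^3 - 2.42*c^2 + 0.0900000000000007*c - 3.64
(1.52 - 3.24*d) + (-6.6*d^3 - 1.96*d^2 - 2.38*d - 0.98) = -6.6*d^3 - 1.96*d^2 - 5.62*d + 0.54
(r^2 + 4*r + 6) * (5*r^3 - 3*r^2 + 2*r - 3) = 5*r^5 + 17*r^4 + 20*r^3 - 13*r^2 - 18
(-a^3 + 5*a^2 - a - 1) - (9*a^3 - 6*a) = -10*a^3 + 5*a^2 + 5*a - 1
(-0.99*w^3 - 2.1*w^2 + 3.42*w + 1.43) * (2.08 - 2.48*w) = 2.4552*w^4 + 3.1488*w^3 - 12.8496*w^2 + 3.5672*w + 2.9744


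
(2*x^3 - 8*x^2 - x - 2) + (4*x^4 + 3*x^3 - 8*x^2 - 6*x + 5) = 4*x^4 + 5*x^3 - 16*x^2 - 7*x + 3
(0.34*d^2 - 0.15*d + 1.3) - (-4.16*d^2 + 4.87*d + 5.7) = 4.5*d^2 - 5.02*d - 4.4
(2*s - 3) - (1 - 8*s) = 10*s - 4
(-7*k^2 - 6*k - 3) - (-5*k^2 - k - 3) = -2*k^2 - 5*k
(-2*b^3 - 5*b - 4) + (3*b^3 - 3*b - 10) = b^3 - 8*b - 14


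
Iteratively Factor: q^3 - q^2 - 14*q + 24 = (q + 4)*(q^2 - 5*q + 6) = (q - 2)*(q + 4)*(q - 3)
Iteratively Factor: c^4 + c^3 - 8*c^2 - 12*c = (c - 3)*(c^3 + 4*c^2 + 4*c) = (c - 3)*(c + 2)*(c^2 + 2*c) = (c - 3)*(c + 2)^2*(c)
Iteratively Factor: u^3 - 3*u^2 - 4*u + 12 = (u - 3)*(u^2 - 4) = (u - 3)*(u + 2)*(u - 2)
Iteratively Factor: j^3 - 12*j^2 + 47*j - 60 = (j - 5)*(j^2 - 7*j + 12) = (j - 5)*(j - 4)*(j - 3)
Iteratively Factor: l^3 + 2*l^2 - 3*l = (l + 3)*(l^2 - l) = l*(l + 3)*(l - 1)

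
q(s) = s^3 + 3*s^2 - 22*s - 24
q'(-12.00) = 338.00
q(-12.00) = -1056.00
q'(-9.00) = 167.00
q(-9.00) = -312.00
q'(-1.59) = -23.96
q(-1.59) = 14.54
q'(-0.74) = -24.80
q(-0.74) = -6.48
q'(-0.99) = -25.00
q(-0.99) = -0.25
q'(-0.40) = -23.92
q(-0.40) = -14.78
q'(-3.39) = -7.86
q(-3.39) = 46.10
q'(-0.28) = -23.44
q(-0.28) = -17.63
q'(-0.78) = -24.85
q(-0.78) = -5.49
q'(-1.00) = -25.00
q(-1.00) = 0.00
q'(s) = 3*s^2 + 6*s - 22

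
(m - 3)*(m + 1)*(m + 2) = m^3 - 7*m - 6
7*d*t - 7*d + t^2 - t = (7*d + t)*(t - 1)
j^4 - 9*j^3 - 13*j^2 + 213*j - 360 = (j - 8)*(j - 3)^2*(j + 5)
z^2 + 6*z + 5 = (z + 1)*(z + 5)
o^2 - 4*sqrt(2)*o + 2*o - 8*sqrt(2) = (o + 2)*(o - 4*sqrt(2))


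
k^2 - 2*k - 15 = (k - 5)*(k + 3)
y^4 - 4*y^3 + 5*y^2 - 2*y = y*(y - 2)*(y - 1)^2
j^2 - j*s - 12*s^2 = (j - 4*s)*(j + 3*s)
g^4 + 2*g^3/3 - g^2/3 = g^2*(g - 1/3)*(g + 1)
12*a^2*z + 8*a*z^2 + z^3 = z*(2*a + z)*(6*a + z)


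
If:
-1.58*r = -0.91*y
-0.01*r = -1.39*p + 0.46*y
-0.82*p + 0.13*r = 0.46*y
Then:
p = 0.00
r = 0.00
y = 0.00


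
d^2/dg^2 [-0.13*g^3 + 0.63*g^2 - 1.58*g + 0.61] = 1.26 - 0.78*g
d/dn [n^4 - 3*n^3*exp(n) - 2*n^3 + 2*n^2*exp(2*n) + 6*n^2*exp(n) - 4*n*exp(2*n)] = -3*n^3*exp(n) + 4*n^3 + 4*n^2*exp(2*n) - 3*n^2*exp(n) - 6*n^2 - 4*n*exp(2*n) + 12*n*exp(n) - 4*exp(2*n)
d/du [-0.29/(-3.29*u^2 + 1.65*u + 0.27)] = (0.4785 - 1.9082*u)/(-3.29*u^2 + 1.65*u + 0.27)^2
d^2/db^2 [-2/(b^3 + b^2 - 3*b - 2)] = 4*((3*b + 1)*(b^3 + b^2 - 3*b - 2) - (3*b^2 + 2*b - 3)^2)/(b^3 + b^2 - 3*b - 2)^3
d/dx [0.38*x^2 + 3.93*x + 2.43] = 0.76*x + 3.93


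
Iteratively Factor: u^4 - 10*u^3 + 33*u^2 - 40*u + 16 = (u - 4)*(u^3 - 6*u^2 + 9*u - 4) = (u - 4)^2*(u^2 - 2*u + 1) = (u - 4)^2*(u - 1)*(u - 1)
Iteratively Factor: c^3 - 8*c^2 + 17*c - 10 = (c - 5)*(c^2 - 3*c + 2) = (c - 5)*(c - 1)*(c - 2)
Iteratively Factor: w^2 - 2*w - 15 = (w + 3)*(w - 5)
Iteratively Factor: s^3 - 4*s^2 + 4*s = (s - 2)*(s^2 - 2*s) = s*(s - 2)*(s - 2)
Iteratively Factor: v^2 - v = (v - 1)*(v)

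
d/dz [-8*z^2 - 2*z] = -16*z - 2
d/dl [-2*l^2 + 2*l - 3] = 2 - 4*l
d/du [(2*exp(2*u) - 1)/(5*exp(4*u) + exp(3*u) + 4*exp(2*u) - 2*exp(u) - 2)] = (-20*exp(5*u) - 2*exp(4*u) + 20*exp(3*u) - exp(2*u) - 2)*exp(u)/(25*exp(8*u) + 10*exp(7*u) + 41*exp(6*u) - 12*exp(5*u) - 8*exp(4*u) - 20*exp(3*u) - 12*exp(2*u) + 8*exp(u) + 4)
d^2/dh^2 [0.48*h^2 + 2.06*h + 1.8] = 0.960000000000000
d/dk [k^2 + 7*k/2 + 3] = 2*k + 7/2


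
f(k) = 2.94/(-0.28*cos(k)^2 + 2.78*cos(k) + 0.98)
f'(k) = 2.94*(-0.56*sin(k)*cos(k) + 2.78*sin(k))/(-0.28*cos(k)^2 + 2.78*cos(k) + 0.98)^2 = (8.1732 - 1.6464*cos(k))*sin(k)/(-0.28*cos(k)^2 + 2.78*cos(k) + 0.98)^2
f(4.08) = -3.86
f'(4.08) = -12.74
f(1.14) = 1.41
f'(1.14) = 1.55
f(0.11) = 0.85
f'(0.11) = 0.06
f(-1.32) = 1.78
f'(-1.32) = -2.75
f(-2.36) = -2.59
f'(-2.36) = -5.11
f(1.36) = 1.90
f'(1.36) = 3.19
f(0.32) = 0.87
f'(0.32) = 0.18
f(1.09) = 1.33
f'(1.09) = 1.35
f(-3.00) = -1.44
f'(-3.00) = -0.33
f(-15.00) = -2.27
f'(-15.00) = -3.66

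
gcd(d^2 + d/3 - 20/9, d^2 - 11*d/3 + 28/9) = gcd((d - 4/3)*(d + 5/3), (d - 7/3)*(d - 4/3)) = d - 4/3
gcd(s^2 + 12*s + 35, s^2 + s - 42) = s + 7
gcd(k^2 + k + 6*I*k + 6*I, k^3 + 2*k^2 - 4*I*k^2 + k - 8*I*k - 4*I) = k + 1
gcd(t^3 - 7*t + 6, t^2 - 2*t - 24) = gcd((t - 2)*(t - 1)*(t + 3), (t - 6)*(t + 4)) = 1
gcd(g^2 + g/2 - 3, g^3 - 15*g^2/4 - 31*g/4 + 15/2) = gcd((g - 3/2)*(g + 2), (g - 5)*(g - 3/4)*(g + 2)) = g + 2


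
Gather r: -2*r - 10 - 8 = -2*r - 18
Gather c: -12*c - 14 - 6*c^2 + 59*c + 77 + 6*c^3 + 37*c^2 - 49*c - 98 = 6*c^3 + 31*c^2 - 2*c - 35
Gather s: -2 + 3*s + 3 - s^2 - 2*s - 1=-s^2 + s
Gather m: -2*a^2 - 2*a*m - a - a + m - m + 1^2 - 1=-2*a^2 - 2*a*m - 2*a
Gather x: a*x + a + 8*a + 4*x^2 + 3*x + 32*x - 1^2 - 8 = 9*a + 4*x^2 + x*(a + 35) - 9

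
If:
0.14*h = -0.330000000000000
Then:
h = -2.36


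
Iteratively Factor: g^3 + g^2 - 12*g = (g + 4)*(g^2 - 3*g) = g*(g + 4)*(g - 3)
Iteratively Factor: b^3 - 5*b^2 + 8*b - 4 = (b - 2)*(b^2 - 3*b + 2) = (b - 2)*(b - 1)*(b - 2)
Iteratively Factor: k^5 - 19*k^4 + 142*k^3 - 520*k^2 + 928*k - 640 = (k - 4)*(k^4 - 15*k^3 + 82*k^2 - 192*k + 160) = (k - 4)*(k - 2)*(k^3 - 13*k^2 + 56*k - 80) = (k - 4)^2*(k - 2)*(k^2 - 9*k + 20) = (k - 5)*(k - 4)^2*(k - 2)*(k - 4)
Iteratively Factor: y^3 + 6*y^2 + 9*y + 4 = (y + 1)*(y^2 + 5*y + 4) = (y + 1)*(y + 4)*(y + 1)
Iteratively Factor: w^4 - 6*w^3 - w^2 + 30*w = (w)*(w^3 - 6*w^2 - w + 30) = w*(w + 2)*(w^2 - 8*w + 15) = w*(w - 3)*(w + 2)*(w - 5)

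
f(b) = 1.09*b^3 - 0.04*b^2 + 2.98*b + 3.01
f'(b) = 3.27*b^2 - 0.08*b + 2.98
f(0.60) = 5.02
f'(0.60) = 4.11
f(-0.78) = 0.14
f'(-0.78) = 5.03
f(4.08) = 88.53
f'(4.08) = 57.09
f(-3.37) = -49.20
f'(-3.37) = 40.39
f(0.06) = 3.19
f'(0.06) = 2.99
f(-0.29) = 2.12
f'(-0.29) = 3.28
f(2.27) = 22.32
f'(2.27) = 19.65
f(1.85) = 15.29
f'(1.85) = 14.02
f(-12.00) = -1922.03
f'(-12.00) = 474.82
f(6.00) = 254.89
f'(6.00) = 120.22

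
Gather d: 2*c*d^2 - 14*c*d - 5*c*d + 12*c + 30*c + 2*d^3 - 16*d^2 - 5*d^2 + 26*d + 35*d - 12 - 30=42*c + 2*d^3 + d^2*(2*c - 21) + d*(61 - 19*c) - 42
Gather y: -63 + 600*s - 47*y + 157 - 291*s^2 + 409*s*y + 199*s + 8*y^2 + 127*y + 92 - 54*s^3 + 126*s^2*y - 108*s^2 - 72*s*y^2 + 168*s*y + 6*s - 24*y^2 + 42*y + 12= -54*s^3 - 399*s^2 + 805*s + y^2*(-72*s - 16) + y*(126*s^2 + 577*s + 122) + 198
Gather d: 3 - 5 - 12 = -14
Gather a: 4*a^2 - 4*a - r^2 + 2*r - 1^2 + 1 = 4*a^2 - 4*a - r^2 + 2*r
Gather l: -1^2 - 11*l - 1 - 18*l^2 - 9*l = -18*l^2 - 20*l - 2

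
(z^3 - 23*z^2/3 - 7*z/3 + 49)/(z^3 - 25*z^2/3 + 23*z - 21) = (3*z^2 - 14*z - 49)/(3*z^2 - 16*z + 21)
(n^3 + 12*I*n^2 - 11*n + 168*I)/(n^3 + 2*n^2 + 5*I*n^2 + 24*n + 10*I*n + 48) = (n + 7*I)/(n + 2)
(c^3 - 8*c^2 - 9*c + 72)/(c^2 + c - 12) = (c^2 - 5*c - 24)/(c + 4)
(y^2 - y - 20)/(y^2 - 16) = (y - 5)/(y - 4)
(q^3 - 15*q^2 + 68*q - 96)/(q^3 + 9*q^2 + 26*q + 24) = (q^3 - 15*q^2 + 68*q - 96)/(q^3 + 9*q^2 + 26*q + 24)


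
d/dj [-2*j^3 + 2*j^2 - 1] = 2*j*(2 - 3*j)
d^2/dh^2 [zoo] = 0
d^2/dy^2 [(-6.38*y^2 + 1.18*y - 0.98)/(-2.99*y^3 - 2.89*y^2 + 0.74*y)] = (114.075676*y^6 - 63.2959079999996*y^5 + 128.654916*y^4 + 137.848292*y^3 + 36.10026*y^2 - 12.574968*y + 1.073296)/(y^3*(26.730899*y^6 + 77.510667*y^5 + 55.071315*y^4 - 14.228915*y^3 - 13.62969*y^2 + 4.747692*y - 0.405224))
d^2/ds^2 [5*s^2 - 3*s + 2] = 10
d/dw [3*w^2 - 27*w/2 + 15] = 6*w - 27/2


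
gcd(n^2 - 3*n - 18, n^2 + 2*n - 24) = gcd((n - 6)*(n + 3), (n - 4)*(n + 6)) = 1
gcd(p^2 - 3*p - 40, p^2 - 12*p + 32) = p - 8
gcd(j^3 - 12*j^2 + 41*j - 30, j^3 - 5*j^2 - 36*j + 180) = j^2 - 11*j + 30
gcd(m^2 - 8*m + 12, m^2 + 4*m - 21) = 1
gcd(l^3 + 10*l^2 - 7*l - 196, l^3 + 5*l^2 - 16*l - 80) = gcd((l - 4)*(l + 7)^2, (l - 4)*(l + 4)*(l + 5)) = l - 4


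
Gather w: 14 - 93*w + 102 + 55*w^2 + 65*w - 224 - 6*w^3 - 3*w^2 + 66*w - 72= -6*w^3 + 52*w^2 + 38*w - 180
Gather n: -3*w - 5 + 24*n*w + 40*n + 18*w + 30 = n*(24*w + 40) + 15*w + 25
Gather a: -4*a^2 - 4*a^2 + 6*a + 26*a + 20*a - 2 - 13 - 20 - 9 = -8*a^2 + 52*a - 44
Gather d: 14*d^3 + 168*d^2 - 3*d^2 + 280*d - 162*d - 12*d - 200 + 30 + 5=14*d^3 + 165*d^2 + 106*d - 165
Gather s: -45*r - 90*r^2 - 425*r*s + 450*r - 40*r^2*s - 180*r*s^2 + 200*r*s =-90*r^2 - 180*r*s^2 + 405*r + s*(-40*r^2 - 225*r)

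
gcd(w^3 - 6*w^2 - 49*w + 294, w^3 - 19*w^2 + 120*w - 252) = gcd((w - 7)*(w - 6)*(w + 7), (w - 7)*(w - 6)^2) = w^2 - 13*w + 42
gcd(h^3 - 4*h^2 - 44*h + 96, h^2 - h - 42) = h + 6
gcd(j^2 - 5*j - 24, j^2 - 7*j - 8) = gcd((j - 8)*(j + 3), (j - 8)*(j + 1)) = j - 8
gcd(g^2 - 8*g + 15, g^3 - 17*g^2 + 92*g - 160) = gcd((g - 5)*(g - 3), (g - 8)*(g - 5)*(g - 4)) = g - 5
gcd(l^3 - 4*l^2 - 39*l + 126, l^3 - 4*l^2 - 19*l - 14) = l - 7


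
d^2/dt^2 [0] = 0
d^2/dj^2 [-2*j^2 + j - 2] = -4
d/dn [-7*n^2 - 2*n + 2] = -14*n - 2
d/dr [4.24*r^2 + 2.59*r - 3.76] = 8.48*r + 2.59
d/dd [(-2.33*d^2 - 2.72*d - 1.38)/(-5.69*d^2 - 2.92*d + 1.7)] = (-8.6732*d^2 - 23.6264*d - 8.6536)/(32.3761*d^4 + 33.2296*d^3 - 10.8196*d^2 - 9.928*d + 2.89)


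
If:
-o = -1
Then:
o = 1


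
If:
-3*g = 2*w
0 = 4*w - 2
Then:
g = -1/3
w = 1/2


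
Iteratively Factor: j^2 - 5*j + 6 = (j - 3)*(j - 2)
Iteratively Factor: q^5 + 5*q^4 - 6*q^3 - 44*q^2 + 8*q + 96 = (q - 2)*(q^4 + 7*q^3 + 8*q^2 - 28*q - 48) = (q - 2)*(q + 2)*(q^3 + 5*q^2 - 2*q - 24) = (q - 2)*(q + 2)*(q + 3)*(q^2 + 2*q - 8) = (q - 2)^2*(q + 2)*(q + 3)*(q + 4)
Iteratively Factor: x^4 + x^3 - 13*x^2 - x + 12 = (x - 3)*(x^3 + 4*x^2 - x - 4) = (x - 3)*(x + 1)*(x^2 + 3*x - 4) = (x - 3)*(x + 1)*(x + 4)*(x - 1)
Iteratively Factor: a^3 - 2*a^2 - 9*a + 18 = (a - 3)*(a^2 + a - 6) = (a - 3)*(a + 3)*(a - 2)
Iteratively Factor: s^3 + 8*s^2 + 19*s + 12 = (s + 1)*(s^2 + 7*s + 12) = (s + 1)*(s + 3)*(s + 4)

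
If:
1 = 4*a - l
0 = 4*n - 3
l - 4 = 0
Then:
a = 5/4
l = 4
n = 3/4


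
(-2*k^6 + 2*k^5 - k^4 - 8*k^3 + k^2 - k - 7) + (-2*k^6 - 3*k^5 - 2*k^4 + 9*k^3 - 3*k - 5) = -4*k^6 - k^5 - 3*k^4 + k^3 + k^2 - 4*k - 12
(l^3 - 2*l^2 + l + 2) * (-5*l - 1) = -5*l^4 + 9*l^3 - 3*l^2 - 11*l - 2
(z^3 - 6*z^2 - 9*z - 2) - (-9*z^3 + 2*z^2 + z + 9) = 10*z^3 - 8*z^2 - 10*z - 11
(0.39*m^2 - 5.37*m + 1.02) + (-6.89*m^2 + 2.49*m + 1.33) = -6.5*m^2 - 2.88*m + 2.35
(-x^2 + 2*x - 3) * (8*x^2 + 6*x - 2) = -8*x^4 + 10*x^3 - 10*x^2 - 22*x + 6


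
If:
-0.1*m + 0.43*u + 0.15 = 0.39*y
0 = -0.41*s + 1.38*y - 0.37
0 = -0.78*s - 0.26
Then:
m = 4.3*u + 0.840579710144927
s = -0.33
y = 0.17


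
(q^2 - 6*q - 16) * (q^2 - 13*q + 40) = q^4 - 19*q^3 + 102*q^2 - 32*q - 640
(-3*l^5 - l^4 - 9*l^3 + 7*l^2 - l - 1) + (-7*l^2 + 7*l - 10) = -3*l^5 - l^4 - 9*l^3 + 6*l - 11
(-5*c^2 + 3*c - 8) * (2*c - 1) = -10*c^3 + 11*c^2 - 19*c + 8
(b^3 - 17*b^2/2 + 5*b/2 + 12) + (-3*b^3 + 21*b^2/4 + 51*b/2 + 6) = -2*b^3 - 13*b^2/4 + 28*b + 18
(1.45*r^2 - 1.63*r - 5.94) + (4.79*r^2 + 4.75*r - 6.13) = 6.24*r^2 + 3.12*r - 12.07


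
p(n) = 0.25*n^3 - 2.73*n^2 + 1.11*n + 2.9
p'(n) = 0.75*n^2 - 5.46*n + 1.11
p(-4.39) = -75.74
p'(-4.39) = 39.53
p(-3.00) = -31.75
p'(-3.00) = 24.24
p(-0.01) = 2.89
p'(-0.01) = 1.16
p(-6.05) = -159.10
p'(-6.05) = 61.59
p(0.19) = 3.01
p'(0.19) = 0.10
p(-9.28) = -442.30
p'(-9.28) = 116.37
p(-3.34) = -40.58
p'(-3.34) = 27.71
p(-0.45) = 1.82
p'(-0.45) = 3.72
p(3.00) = -11.59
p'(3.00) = -8.52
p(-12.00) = -835.54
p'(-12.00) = 174.63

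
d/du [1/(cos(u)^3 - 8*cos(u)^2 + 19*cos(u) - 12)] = (3*cos(u)^2 - 16*cos(u) + 19)*sin(u)/(cos(u)^3 - 8*cos(u)^2 + 19*cos(u) - 12)^2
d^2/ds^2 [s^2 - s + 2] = 2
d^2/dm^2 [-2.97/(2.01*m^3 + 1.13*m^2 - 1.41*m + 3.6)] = ((35.8182*m + 6.7122)*(2.01*m^3 + 1.13*m^2 - 1.41*m + 3.6) - 2.97*(6.03*m^2 + 2.26*m - 1.41)*(12.06*m^2 + 4.52*m - 2.82))/(2.01*m^3 + 1.13*m^2 - 1.41*m + 3.6)^3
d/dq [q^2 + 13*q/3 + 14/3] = 2*q + 13/3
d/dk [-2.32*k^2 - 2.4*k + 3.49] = -4.64*k - 2.4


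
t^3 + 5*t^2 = t^2*(t + 5)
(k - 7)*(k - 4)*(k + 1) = k^3 - 10*k^2 + 17*k + 28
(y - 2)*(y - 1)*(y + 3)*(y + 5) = y^4 + 5*y^3 - 7*y^2 - 29*y + 30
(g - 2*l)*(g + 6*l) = g^2 + 4*g*l - 12*l^2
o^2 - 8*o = o*(o - 8)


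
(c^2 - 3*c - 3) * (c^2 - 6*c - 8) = c^4 - 9*c^3 + 7*c^2 + 42*c + 24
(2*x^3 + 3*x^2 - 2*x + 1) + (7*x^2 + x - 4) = 2*x^3 + 10*x^2 - x - 3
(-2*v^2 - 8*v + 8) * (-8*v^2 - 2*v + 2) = 16*v^4 + 68*v^3 - 52*v^2 - 32*v + 16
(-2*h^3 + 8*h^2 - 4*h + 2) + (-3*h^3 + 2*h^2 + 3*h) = -5*h^3 + 10*h^2 - h + 2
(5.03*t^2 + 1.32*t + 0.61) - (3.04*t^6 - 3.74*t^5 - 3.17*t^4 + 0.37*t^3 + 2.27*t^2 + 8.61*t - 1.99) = -3.04*t^6 + 3.74*t^5 + 3.17*t^4 - 0.37*t^3 + 2.76*t^2 - 7.29*t + 2.6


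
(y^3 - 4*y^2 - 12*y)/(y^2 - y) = (y^2 - 4*y - 12)/(y - 1)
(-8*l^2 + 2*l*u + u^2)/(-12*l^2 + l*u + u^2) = (-2*l + u)/(-3*l + u)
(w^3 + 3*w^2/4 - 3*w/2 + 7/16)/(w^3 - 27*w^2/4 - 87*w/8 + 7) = (w - 1/2)/(w - 8)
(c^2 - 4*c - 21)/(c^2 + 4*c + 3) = (c - 7)/(c + 1)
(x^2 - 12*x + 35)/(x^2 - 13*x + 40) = (x - 7)/(x - 8)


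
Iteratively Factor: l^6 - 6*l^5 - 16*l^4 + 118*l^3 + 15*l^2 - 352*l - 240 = (l - 4)*(l^5 - 2*l^4 - 24*l^3 + 22*l^2 + 103*l + 60) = (l - 5)*(l - 4)*(l^4 + 3*l^3 - 9*l^2 - 23*l - 12) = (l - 5)*(l - 4)*(l + 4)*(l^3 - l^2 - 5*l - 3) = (l - 5)*(l - 4)*(l + 1)*(l + 4)*(l^2 - 2*l - 3) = (l - 5)*(l - 4)*(l + 1)^2*(l + 4)*(l - 3)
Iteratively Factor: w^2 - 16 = (w - 4)*(w + 4)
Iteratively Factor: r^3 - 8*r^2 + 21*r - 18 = (r - 2)*(r^2 - 6*r + 9) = (r - 3)*(r - 2)*(r - 3)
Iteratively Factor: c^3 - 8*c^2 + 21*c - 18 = (c - 2)*(c^2 - 6*c + 9) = (c - 3)*(c - 2)*(c - 3)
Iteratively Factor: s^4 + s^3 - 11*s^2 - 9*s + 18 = (s + 2)*(s^3 - s^2 - 9*s + 9) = (s - 3)*(s + 2)*(s^2 + 2*s - 3) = (s - 3)*(s - 1)*(s + 2)*(s + 3)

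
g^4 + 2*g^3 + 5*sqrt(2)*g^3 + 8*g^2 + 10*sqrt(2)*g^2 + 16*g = g*(g + 2)*(g + sqrt(2))*(g + 4*sqrt(2))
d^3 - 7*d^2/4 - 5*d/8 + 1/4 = (d - 2)*(d - 1/4)*(d + 1/2)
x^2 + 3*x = x*(x + 3)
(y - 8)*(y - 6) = y^2 - 14*y + 48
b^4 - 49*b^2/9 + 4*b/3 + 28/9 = (b - 2)*(b - 1)*(b + 2/3)*(b + 7/3)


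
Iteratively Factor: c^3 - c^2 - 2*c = (c + 1)*(c^2 - 2*c) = c*(c + 1)*(c - 2)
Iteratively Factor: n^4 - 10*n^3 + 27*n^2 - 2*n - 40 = (n - 4)*(n^3 - 6*n^2 + 3*n + 10) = (n - 5)*(n - 4)*(n^2 - n - 2) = (n - 5)*(n - 4)*(n + 1)*(n - 2)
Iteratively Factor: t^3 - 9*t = (t + 3)*(t^2 - 3*t) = (t - 3)*(t + 3)*(t)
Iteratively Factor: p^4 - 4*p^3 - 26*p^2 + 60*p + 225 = (p + 3)*(p^3 - 7*p^2 - 5*p + 75) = (p + 3)^2*(p^2 - 10*p + 25) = (p - 5)*(p + 3)^2*(p - 5)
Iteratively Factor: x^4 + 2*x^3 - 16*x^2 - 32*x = (x - 4)*(x^3 + 6*x^2 + 8*x) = (x - 4)*(x + 4)*(x^2 + 2*x) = (x - 4)*(x + 2)*(x + 4)*(x)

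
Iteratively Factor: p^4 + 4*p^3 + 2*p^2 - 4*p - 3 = (p - 1)*(p^3 + 5*p^2 + 7*p + 3) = (p - 1)*(p + 1)*(p^2 + 4*p + 3) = (p - 1)*(p + 1)*(p + 3)*(p + 1)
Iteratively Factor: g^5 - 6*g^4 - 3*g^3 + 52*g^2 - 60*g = (g - 2)*(g^4 - 4*g^3 - 11*g^2 + 30*g) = (g - 2)^2*(g^3 - 2*g^2 - 15*g) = (g - 2)^2*(g + 3)*(g^2 - 5*g) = g*(g - 2)^2*(g + 3)*(g - 5)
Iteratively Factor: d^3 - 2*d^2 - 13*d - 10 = (d + 2)*(d^2 - 4*d - 5) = (d - 5)*(d + 2)*(d + 1)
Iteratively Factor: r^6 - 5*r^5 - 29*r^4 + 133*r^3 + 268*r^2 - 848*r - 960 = (r - 5)*(r^5 - 29*r^3 - 12*r^2 + 208*r + 192) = (r - 5)*(r - 4)*(r^4 + 4*r^3 - 13*r^2 - 64*r - 48) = (r - 5)*(r - 4)*(r + 1)*(r^3 + 3*r^2 - 16*r - 48) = (r - 5)*(r - 4)*(r + 1)*(r + 4)*(r^2 - r - 12) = (r - 5)*(r - 4)*(r + 1)*(r + 3)*(r + 4)*(r - 4)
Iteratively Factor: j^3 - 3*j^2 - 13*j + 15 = (j - 1)*(j^2 - 2*j - 15) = (j - 1)*(j + 3)*(j - 5)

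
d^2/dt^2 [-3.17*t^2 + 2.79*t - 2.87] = -6.34000000000000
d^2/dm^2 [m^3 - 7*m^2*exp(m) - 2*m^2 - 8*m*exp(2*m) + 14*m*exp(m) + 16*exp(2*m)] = -7*m^2*exp(m) - 32*m*exp(2*m) - 14*m*exp(m) + 6*m + 32*exp(2*m) + 14*exp(m) - 4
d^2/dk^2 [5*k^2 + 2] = 10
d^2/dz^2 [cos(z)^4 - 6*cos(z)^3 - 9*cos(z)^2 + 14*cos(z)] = -16*sin(z)^4 - 16*sin(z)^2 - 19*cos(z)/2 + 27*cos(3*z)/2 + 14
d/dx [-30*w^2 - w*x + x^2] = -w + 2*x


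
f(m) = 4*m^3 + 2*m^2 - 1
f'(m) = 12*m^2 + 4*m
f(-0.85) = -2.01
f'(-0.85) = 5.27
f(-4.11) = -244.92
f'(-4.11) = 186.27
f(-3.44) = -140.16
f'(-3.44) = 128.24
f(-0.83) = -1.91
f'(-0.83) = 4.95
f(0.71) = 1.44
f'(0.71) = 8.89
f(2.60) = 82.82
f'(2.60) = 91.52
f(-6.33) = -935.41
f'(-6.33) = 455.51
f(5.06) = 568.42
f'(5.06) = 327.48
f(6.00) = 935.00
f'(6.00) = 456.00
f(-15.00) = -13051.00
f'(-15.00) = 2640.00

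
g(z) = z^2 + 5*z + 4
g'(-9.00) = -13.00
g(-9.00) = 40.00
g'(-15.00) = -25.00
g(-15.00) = 154.00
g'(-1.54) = 1.92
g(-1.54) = -1.33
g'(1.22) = 7.44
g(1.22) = 11.59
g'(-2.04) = 0.92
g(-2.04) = -2.04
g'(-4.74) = -4.48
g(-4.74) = 2.77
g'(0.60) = 6.20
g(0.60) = 7.36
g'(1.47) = 7.94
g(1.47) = 13.51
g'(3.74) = 12.48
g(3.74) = 36.69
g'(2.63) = 10.26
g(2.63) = 24.07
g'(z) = 2*z + 5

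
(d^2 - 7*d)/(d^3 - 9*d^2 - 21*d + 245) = d/(d^2 - 2*d - 35)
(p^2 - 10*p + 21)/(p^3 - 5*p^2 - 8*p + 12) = (p^2 - 10*p + 21)/(p^3 - 5*p^2 - 8*p + 12)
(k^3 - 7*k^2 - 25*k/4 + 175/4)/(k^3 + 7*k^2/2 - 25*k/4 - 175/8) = 2*(k - 7)/(2*k + 7)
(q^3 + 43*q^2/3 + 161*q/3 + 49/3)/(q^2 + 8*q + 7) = (3*q^2 + 22*q + 7)/(3*(q + 1))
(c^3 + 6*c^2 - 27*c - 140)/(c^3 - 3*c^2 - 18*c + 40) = (c + 7)/(c - 2)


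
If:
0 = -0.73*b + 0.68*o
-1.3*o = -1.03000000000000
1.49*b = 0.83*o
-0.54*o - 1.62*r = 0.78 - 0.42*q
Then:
No Solution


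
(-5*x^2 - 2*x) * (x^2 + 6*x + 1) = -5*x^4 - 32*x^3 - 17*x^2 - 2*x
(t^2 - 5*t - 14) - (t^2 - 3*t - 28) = 14 - 2*t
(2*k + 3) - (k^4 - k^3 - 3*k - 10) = -k^4 + k^3 + 5*k + 13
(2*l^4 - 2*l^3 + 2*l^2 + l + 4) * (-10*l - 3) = -20*l^5 + 14*l^4 - 14*l^3 - 16*l^2 - 43*l - 12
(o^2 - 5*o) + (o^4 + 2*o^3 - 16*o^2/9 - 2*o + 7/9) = o^4 + 2*o^3 - 7*o^2/9 - 7*o + 7/9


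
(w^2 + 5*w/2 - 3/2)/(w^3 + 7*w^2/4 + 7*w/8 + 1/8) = 4*(2*w^2 + 5*w - 3)/(8*w^3 + 14*w^2 + 7*w + 1)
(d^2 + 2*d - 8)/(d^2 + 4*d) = (d - 2)/d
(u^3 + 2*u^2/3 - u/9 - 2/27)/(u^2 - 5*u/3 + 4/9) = (9*u^2 + 9*u + 2)/(3*(3*u - 4))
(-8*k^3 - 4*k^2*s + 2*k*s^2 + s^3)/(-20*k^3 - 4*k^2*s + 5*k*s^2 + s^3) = (2*k + s)/(5*k + s)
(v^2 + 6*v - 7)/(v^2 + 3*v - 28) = (v - 1)/(v - 4)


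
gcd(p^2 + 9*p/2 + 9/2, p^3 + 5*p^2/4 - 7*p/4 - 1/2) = 1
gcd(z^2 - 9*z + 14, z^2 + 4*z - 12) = z - 2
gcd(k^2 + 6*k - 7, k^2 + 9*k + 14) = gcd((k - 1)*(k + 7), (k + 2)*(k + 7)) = k + 7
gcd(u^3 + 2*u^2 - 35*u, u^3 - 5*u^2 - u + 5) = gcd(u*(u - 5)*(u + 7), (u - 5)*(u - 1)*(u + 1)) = u - 5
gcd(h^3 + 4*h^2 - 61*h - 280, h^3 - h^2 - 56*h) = h^2 - h - 56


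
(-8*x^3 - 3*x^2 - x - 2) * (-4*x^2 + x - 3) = 32*x^5 + 4*x^4 + 25*x^3 + 16*x^2 + x + 6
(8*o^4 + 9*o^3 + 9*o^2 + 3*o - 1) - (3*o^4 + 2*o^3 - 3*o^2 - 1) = 5*o^4 + 7*o^3 + 12*o^2 + 3*o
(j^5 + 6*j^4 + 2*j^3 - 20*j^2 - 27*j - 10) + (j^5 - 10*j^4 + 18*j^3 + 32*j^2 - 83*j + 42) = 2*j^5 - 4*j^4 + 20*j^3 + 12*j^2 - 110*j + 32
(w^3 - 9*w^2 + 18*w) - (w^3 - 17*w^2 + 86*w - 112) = 8*w^2 - 68*w + 112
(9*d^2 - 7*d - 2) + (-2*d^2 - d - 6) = 7*d^2 - 8*d - 8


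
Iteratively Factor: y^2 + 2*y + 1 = (y + 1)*(y + 1)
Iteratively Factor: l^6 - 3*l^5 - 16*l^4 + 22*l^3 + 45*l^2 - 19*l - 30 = (l + 1)*(l^5 - 4*l^4 - 12*l^3 + 34*l^2 + 11*l - 30) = (l - 2)*(l + 1)*(l^4 - 2*l^3 - 16*l^2 + 2*l + 15) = (l - 2)*(l - 1)*(l + 1)*(l^3 - l^2 - 17*l - 15) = (l - 5)*(l - 2)*(l - 1)*(l + 1)*(l^2 + 4*l + 3) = (l - 5)*(l - 2)*(l - 1)*(l + 1)^2*(l + 3)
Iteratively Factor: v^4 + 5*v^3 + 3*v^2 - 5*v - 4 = (v + 1)*(v^3 + 4*v^2 - v - 4) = (v - 1)*(v + 1)*(v^2 + 5*v + 4) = (v - 1)*(v + 1)^2*(v + 4)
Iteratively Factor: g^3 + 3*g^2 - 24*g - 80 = (g + 4)*(g^2 - g - 20) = (g - 5)*(g + 4)*(g + 4)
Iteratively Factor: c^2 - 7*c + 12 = (c - 3)*(c - 4)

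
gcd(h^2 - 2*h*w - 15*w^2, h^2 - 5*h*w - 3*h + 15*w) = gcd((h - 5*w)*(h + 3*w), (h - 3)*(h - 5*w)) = -h + 5*w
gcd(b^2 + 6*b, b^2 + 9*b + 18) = b + 6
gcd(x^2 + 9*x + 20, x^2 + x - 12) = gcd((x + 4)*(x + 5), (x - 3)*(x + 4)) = x + 4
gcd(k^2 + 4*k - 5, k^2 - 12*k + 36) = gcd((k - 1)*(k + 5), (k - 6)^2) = 1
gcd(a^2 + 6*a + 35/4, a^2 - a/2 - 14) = a + 7/2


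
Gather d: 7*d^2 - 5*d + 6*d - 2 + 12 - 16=7*d^2 + d - 6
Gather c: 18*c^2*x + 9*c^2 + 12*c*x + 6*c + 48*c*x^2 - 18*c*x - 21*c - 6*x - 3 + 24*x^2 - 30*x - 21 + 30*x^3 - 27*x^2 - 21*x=c^2*(18*x + 9) + c*(48*x^2 - 6*x - 15) + 30*x^3 - 3*x^2 - 57*x - 24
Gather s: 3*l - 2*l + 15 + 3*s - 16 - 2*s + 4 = l + s + 3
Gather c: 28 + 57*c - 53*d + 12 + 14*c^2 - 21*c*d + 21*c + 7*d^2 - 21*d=14*c^2 + c*(78 - 21*d) + 7*d^2 - 74*d + 40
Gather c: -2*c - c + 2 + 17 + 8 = 27 - 3*c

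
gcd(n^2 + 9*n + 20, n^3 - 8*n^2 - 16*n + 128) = n + 4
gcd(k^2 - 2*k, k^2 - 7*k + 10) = k - 2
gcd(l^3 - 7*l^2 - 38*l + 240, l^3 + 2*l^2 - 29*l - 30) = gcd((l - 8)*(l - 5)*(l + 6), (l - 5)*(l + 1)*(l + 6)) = l^2 + l - 30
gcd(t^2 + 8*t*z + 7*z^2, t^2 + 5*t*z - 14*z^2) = t + 7*z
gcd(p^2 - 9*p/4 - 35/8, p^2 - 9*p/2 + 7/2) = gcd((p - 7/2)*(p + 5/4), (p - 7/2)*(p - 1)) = p - 7/2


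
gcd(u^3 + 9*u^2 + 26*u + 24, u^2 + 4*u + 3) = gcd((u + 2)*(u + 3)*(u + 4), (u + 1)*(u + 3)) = u + 3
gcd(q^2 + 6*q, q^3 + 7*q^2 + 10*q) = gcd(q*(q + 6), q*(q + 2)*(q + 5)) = q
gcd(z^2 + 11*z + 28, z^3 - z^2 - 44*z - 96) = z + 4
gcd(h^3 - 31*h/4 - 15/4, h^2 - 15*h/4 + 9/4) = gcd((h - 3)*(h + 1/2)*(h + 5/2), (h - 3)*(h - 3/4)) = h - 3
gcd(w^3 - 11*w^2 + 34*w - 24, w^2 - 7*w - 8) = 1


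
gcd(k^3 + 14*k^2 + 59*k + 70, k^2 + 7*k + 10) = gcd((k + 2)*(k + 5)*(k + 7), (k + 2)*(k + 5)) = k^2 + 7*k + 10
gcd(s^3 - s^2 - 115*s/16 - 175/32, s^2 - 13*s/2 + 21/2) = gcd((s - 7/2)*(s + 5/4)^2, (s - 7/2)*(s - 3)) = s - 7/2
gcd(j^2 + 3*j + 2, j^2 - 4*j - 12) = j + 2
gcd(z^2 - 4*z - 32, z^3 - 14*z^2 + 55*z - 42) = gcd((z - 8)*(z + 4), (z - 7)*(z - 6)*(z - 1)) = 1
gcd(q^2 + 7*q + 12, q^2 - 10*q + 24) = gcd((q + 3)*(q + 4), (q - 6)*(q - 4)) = 1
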